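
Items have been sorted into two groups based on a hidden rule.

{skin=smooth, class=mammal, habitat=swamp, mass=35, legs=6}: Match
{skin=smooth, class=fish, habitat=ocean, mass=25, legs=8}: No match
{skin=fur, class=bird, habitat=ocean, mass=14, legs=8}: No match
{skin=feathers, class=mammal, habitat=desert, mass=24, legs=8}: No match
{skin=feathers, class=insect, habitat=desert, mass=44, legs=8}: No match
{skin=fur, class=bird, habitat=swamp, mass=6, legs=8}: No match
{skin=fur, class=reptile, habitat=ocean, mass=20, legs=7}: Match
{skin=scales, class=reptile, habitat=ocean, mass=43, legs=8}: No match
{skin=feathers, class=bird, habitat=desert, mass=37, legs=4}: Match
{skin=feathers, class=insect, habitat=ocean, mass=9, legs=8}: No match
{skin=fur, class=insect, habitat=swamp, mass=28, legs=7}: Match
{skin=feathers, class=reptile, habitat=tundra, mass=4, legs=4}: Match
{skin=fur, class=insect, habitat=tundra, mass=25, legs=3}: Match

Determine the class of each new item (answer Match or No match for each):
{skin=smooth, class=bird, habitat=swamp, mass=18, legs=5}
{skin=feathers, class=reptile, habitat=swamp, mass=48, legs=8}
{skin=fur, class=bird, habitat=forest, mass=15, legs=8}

Match, No match, No match

A rule that fits every label: legs ≤ 7 — true of each 'Match' example, false of each 'No match' one.
Match: {skin=smooth, class=bird, habitat=swamp, mass=18, legs=5}, since legs = 5.
No match: {skin=feathers, class=reptile, habitat=swamp, mass=48, legs=8}, since legs = 8.
No match: {skin=fur, class=bird, habitat=forest, mass=15, legs=8}, since legs = 8.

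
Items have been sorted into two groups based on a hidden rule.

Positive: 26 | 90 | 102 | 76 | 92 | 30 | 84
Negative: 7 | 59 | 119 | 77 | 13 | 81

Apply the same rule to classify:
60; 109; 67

The simplest hypothesis consistent with all the labels is: even.
60: Positive (60 is even).
109: Negative (109 is odd).
67: Negative (67 is odd).

Positive, Negative, Negative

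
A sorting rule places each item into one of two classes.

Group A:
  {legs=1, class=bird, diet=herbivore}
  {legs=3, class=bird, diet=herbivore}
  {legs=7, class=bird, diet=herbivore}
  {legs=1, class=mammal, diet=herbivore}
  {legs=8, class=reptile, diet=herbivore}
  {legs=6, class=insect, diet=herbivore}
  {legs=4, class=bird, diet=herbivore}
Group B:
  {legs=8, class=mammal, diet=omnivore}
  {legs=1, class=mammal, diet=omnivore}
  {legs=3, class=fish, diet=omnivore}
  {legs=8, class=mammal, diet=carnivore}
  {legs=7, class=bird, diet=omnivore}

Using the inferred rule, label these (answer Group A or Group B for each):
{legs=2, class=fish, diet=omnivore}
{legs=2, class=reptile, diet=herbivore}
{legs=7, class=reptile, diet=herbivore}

The simplest hypothesis consistent with all the labels is: diet is herbivore.
Group B: {legs=2, class=fish, diet=omnivore}, since diet is omnivore. Group A: {legs=2, class=reptile, diet=herbivore}, since diet is herbivore. Group A: {legs=7, class=reptile, diet=herbivore}, since diet is herbivore.

Group B, Group A, Group A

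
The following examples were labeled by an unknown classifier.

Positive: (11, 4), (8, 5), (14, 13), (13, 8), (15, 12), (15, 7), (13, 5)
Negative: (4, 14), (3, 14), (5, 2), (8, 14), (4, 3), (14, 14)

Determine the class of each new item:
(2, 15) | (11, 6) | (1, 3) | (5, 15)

The distinguishing property — first > second AND sum ≥ 13 — holds for all the 'Positive' cases and none of the 'Negative' cases.
(2, 15): 2 < 15, 2+15 = 17, lacks this property → Negative.
(11, 6): 11 > 6, 11+6 = 17, fits → Positive.
(1, 3): 1 < 3, 1+3 = 4, lacks this property → Negative.
(5, 15): 5 < 15, 5+15 = 20, lacks this property → Negative.

Negative, Positive, Negative, Negative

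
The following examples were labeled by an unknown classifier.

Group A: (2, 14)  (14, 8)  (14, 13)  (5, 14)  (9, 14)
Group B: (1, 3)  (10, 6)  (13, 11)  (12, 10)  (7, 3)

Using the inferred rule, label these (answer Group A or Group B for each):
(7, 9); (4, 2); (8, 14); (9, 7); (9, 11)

Group B, Group B, Group A, Group B, Group B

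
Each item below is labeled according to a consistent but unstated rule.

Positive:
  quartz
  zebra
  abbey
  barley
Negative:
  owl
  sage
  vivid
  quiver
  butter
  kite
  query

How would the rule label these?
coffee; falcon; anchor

Every 'Positive' example satisfies: length ≥ 5 AND contains 'a'. None of the 'Negative' examples do.
coffee: Negative (length 6, no 'a'). falcon: Positive (length 6, has 'a'). anchor: Positive (length 6, has 'a').

Negative, Positive, Positive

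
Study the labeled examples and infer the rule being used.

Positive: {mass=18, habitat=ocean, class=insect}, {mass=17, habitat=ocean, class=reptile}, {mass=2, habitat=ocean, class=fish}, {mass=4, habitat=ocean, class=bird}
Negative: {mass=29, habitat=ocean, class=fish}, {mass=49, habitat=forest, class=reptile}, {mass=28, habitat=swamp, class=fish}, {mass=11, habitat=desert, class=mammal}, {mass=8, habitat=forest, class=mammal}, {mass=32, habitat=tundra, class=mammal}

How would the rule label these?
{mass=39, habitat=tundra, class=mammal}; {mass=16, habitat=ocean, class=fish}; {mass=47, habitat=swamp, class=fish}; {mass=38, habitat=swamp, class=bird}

Negative, Positive, Negative, Negative

Rule: habitat is ocean AND mass ≤ 18. This holds for each 'Positive' example and fails for each 'Negative' one.
{mass=39, habitat=tundra, class=mammal} — habitat is tundra, mass = 39, hence Negative.
{mass=16, habitat=ocean, class=fish} — habitat is ocean, mass = 16, hence Positive.
{mass=47, habitat=swamp, class=fish} — habitat is swamp, mass = 47, hence Negative.
{mass=38, habitat=swamp, class=bird} — habitat is swamp, mass = 38, hence Negative.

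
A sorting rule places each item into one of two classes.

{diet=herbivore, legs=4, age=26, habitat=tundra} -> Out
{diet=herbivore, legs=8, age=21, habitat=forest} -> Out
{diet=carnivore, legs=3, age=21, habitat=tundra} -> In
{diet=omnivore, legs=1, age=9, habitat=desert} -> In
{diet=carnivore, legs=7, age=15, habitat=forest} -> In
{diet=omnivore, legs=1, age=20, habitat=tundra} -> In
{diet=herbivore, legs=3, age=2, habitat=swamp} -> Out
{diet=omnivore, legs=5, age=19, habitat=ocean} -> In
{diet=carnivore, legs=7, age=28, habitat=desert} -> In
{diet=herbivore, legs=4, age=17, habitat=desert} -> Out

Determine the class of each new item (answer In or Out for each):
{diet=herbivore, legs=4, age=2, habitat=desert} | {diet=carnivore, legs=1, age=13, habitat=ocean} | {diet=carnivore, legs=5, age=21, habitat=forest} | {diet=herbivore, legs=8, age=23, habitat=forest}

Checking candidate rules against both groups, what survives is: diet is not herbivore.
{diet=herbivore, legs=4, age=2, habitat=desert}: diet is herbivore — does not pass, so Out.
{diet=carnivore, legs=1, age=13, habitat=ocean}: diet is carnivore — meets the rule, so In.
{diet=carnivore, legs=5, age=21, habitat=forest}: diet is carnivore — meets the rule, so In.
{diet=herbivore, legs=8, age=23, habitat=forest}: diet is herbivore — does not pass, so Out.

Out, In, In, Out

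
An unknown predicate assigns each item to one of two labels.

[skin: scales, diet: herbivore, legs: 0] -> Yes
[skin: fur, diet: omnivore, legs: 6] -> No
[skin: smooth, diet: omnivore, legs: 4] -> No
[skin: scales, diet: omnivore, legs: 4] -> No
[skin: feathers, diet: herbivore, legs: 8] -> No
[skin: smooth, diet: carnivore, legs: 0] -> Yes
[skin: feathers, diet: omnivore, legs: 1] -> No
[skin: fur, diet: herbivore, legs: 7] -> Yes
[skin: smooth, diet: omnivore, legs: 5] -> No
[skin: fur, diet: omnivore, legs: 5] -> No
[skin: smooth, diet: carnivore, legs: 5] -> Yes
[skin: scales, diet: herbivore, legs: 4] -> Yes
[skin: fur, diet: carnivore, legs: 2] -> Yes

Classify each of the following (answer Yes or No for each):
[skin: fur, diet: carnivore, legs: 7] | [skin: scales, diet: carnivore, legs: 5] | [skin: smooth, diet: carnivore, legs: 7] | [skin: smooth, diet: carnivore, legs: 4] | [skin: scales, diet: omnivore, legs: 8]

Yes, Yes, Yes, Yes, No

'Yes' ⟺ diet is not omnivore AND legs ≤ 7.
[skin: fur, diet: carnivore, legs: 7] — diet is carnivore, legs = 7, hence Yes. [skin: scales, diet: carnivore, legs: 5] — diet is carnivore, legs = 5, hence Yes. [skin: smooth, diet: carnivore, legs: 7] — diet is carnivore, legs = 7, hence Yes. [skin: smooth, diet: carnivore, legs: 4] — diet is carnivore, legs = 4, hence Yes. [skin: scales, diet: omnivore, legs: 8] — diet is omnivore, legs = 8, hence No.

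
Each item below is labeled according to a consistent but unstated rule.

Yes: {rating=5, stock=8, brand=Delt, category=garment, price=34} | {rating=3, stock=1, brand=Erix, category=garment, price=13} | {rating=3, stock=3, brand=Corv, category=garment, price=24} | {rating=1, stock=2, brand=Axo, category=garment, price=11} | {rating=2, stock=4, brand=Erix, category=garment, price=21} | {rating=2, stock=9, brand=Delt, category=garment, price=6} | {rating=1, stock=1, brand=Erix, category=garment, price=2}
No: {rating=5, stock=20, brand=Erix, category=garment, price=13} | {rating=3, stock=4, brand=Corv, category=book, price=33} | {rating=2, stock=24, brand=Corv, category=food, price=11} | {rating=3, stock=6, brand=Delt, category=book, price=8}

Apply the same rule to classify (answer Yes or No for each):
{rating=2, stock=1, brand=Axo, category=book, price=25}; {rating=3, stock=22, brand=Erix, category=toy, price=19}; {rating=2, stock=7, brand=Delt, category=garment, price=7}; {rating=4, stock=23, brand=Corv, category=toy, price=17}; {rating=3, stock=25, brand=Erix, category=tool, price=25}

The classifier is using: category is garment AND stock ≤ 9.
{rating=2, stock=1, brand=Axo, category=book, price=25} → category is book, stock = 1 → No.
{rating=3, stock=22, brand=Erix, category=toy, price=19} → category is toy, stock = 22 → No.
{rating=2, stock=7, brand=Delt, category=garment, price=7} → category is garment, stock = 7 → Yes.
{rating=4, stock=23, brand=Corv, category=toy, price=17} → category is toy, stock = 23 → No.
{rating=3, stock=25, brand=Erix, category=tool, price=25} → category is tool, stock = 25 → No.

No, No, Yes, No, No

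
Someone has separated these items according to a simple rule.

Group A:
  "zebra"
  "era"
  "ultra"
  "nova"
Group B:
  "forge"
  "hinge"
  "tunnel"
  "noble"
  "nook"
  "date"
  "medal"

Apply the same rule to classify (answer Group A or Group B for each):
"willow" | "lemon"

The common property of the 'Group A' items is: ends with 'a'. No 'Group B' item has it.
"willow" → ends with 'w' → Group B.
"lemon" → ends with 'n' → Group B.

Group B, Group B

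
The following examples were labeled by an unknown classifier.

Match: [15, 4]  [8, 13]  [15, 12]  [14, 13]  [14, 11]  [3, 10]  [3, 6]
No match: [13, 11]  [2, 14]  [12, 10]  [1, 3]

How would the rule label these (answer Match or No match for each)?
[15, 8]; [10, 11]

Match, Match

'Match' ⟺ sum is odd.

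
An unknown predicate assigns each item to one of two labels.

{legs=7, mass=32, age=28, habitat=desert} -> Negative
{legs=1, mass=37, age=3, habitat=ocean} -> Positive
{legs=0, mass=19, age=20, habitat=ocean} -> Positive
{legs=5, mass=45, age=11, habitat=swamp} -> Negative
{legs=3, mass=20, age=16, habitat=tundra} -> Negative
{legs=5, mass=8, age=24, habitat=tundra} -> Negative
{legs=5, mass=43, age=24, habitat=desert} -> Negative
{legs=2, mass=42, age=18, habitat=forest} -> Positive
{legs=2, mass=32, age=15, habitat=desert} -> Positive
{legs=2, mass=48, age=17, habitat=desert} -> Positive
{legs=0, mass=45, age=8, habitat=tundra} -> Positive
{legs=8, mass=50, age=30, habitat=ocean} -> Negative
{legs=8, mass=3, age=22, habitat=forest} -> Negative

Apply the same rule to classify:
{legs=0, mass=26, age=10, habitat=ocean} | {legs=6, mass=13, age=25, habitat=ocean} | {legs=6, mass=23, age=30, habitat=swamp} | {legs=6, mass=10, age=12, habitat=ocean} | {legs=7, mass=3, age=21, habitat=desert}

Positive, Negative, Negative, Negative, Negative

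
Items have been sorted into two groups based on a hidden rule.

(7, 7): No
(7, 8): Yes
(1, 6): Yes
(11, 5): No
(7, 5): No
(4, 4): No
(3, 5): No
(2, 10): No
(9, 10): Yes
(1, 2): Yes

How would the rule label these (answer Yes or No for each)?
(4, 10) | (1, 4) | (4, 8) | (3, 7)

No, Yes, No, No

Comparing the two groups points to one rule — sum is odd.
(4, 10): 4+10 = 14, fails this test → No. (1, 4): 1+4 = 5, passes → Yes. (4, 8): 4+8 = 12, fails this test → No. (3, 7): 3+7 = 10, fails this test → No.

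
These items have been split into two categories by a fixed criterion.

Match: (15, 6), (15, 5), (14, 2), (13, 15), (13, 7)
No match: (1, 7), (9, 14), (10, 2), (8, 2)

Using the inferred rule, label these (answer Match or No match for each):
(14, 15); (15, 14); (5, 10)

All 'Match' examples share one property — first ≥ 13 — and every 'No match' example lacks it.
(14, 15) → first 14 → Match.
(15, 14) → first 15 → Match.
(5, 10) → first 5 → No match.

Match, Match, No match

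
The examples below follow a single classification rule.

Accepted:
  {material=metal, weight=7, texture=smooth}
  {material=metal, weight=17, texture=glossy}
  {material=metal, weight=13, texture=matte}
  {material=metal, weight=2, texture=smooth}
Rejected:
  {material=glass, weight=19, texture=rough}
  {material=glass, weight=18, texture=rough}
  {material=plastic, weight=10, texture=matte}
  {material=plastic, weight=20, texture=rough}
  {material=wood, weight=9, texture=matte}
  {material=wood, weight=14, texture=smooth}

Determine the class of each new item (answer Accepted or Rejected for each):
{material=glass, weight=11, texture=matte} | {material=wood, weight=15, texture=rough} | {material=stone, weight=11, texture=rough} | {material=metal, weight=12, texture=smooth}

Rejected, Rejected, Rejected, Accepted

All 'Accepted' examples share one property — material is metal — and every 'Rejected' example lacks it.
Rejected: {material=glass, weight=11, texture=matte}, since material is glass.
Rejected: {material=wood, weight=15, texture=rough}, since material is wood.
Rejected: {material=stone, weight=11, texture=rough}, since material is stone.
Accepted: {material=metal, weight=12, texture=smooth}, since material is metal.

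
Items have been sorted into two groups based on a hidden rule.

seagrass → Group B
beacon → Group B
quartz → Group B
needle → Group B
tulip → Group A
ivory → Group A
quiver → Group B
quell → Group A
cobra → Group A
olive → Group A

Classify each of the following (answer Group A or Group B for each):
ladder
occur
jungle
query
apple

Group B, Group A, Group B, Group A, Group A

One predicate separates the groups cleanly: odd length.
ladder: length 6 — doesn't qualify, so Group B. occur: length 5 — meets the rule, so Group A. jungle: length 6 — doesn't qualify, so Group B. query: length 5 — meets the rule, so Group A. apple: length 5 — meets the rule, so Group A.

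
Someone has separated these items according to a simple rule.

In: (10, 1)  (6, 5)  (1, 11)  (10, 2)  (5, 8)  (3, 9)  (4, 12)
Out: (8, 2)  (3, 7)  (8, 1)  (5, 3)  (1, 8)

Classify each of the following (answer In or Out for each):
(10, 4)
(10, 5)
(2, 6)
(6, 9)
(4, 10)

In, In, Out, In, In

'In' ⟺ sum ≥ 11.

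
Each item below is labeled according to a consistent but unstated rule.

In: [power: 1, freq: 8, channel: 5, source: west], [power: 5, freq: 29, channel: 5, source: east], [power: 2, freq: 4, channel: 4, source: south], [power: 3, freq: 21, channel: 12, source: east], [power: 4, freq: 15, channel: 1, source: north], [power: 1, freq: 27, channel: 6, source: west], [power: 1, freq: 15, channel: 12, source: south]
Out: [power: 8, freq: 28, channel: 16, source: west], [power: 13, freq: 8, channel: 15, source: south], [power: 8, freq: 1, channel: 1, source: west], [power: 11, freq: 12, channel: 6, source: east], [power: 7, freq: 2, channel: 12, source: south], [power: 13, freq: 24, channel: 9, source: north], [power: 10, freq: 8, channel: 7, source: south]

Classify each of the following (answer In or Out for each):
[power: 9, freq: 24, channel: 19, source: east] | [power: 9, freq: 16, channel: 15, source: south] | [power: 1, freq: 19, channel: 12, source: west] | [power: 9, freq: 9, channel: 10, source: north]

Out, Out, In, Out

A rule that fits every label: power ≤ 5 — true of each 'In' example, false of each 'Out' one.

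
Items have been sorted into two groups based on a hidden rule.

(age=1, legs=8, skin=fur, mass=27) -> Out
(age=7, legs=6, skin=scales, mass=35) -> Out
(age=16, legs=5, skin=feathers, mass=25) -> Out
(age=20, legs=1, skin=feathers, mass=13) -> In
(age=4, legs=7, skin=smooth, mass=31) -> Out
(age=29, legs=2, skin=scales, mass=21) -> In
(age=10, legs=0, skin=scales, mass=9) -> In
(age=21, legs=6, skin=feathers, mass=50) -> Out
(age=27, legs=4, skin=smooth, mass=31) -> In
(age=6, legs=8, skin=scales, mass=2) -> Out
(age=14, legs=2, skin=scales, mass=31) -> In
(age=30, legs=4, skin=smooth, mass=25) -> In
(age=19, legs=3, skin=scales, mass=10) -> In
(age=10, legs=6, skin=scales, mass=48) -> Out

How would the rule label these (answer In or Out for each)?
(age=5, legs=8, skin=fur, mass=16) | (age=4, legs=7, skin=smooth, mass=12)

All 'In' examples share one property — legs ≤ 4 — and every 'Out' example lacks it.
(age=5, legs=8, skin=fur, mass=16): legs = 8, doesn't match → Out.
(age=4, legs=7, skin=smooth, mass=12): legs = 7, doesn't match → Out.

Out, Out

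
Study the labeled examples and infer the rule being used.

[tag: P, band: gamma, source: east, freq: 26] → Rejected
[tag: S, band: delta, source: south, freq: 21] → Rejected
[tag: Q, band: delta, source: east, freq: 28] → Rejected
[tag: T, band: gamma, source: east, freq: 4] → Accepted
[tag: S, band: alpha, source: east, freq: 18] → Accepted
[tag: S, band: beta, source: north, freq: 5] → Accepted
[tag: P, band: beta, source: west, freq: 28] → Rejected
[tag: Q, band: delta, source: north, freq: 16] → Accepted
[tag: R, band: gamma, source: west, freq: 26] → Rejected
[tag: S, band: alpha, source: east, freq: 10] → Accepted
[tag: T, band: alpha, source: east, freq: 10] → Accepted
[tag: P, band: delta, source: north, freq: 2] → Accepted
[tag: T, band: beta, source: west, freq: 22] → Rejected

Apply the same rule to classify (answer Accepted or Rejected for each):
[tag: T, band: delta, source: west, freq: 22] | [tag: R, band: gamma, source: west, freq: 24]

Rejected, Rejected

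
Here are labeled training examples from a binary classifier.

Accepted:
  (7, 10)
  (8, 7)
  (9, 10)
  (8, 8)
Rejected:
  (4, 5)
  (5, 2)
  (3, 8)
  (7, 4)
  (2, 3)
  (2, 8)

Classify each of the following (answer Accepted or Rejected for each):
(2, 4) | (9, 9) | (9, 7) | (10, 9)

Every 'Accepted' example satisfies: sum ≥ 15. None of the 'Rejected' examples do.
(2, 4) — 2+4 = 6, hence Rejected.
(9, 9) — 9+9 = 18, hence Accepted.
(9, 7) — 9+7 = 16, hence Accepted.
(10, 9) — 10+9 = 19, hence Accepted.

Rejected, Accepted, Accepted, Accepted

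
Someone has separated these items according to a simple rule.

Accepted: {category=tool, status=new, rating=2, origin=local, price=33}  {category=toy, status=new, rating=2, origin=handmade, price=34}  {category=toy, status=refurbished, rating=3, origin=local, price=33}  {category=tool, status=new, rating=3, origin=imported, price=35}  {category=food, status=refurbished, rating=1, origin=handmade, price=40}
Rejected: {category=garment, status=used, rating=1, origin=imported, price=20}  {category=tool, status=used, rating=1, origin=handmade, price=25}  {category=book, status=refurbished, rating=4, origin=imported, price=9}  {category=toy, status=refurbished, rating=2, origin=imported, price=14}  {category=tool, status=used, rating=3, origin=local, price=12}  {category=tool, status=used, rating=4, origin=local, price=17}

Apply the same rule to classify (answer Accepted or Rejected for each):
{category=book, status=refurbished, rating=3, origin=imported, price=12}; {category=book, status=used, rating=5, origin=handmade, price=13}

Rejected, Rejected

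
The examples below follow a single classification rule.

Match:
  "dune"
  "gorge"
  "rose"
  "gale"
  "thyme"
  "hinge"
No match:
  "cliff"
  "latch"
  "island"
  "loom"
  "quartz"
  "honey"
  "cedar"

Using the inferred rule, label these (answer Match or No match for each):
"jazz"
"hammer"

No match, No match

One predicate separates the groups cleanly: ends with 'e'.
"jazz": ends with 'z', doesn't match → No match.
"hammer": ends with 'r', doesn't match → No match.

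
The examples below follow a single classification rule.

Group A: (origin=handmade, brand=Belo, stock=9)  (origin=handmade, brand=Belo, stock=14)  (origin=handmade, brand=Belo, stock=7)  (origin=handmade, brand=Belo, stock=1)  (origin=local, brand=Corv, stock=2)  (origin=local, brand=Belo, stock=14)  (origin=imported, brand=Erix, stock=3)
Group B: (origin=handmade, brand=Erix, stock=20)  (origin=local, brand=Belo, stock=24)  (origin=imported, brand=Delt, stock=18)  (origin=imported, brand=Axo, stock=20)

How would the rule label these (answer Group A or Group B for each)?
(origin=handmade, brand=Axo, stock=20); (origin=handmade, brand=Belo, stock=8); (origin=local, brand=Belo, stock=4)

Group B, Group A, Group A

The distinguishing property — stock ≤ 14 — holds for all the 'Group A' cases and none of the 'Group B' cases.
(origin=handmade, brand=Axo, stock=20) — stock = 20, hence Group B. (origin=handmade, brand=Belo, stock=8) — stock = 8, hence Group A. (origin=local, brand=Belo, stock=4) — stock = 4, hence Group A.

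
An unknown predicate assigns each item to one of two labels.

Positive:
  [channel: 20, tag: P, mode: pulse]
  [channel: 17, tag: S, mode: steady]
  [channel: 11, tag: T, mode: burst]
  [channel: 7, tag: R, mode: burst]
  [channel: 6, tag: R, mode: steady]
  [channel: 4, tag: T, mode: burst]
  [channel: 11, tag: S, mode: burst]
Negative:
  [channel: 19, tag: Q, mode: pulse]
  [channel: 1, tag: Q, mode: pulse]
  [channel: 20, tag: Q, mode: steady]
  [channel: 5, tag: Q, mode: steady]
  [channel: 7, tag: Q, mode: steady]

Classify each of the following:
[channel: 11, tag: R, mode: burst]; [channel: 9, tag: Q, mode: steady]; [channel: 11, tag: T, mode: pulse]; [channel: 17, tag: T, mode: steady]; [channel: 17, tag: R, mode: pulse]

Rule: tag is not Q. This holds for each 'Positive' example and fails for each 'Negative' one.
Positive: [channel: 11, tag: R, mode: burst], since tag is R.
Negative: [channel: 9, tag: Q, mode: steady], since tag is Q.
Positive: [channel: 11, tag: T, mode: pulse], since tag is T.
Positive: [channel: 17, tag: T, mode: steady], since tag is T.
Positive: [channel: 17, tag: R, mode: pulse], since tag is R.

Positive, Negative, Positive, Positive, Positive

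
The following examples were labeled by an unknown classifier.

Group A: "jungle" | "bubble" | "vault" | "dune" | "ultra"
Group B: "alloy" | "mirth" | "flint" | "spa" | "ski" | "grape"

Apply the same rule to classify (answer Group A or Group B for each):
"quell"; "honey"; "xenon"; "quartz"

Group A, Group B, Group B, Group A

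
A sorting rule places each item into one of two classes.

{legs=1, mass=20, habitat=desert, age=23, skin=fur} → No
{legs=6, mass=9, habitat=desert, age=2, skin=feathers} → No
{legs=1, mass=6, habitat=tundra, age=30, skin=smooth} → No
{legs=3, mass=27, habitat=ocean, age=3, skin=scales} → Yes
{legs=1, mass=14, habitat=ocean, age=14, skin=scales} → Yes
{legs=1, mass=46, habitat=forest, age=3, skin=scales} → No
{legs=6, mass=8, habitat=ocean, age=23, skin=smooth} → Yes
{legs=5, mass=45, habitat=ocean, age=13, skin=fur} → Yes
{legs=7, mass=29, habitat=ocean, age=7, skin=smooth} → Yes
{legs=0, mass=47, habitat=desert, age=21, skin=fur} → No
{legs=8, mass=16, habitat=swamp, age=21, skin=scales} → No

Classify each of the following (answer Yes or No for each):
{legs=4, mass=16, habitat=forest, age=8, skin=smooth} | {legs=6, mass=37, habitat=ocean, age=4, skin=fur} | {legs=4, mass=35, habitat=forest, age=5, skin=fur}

No, Yes, No

The common property of the 'Yes' items is: habitat is ocean. No 'No' item has it.
No: {legs=4, mass=16, habitat=forest, age=8, skin=smooth}, since habitat is forest.
Yes: {legs=6, mass=37, habitat=ocean, age=4, skin=fur}, since habitat is ocean.
No: {legs=4, mass=35, habitat=forest, age=5, skin=fur}, since habitat is forest.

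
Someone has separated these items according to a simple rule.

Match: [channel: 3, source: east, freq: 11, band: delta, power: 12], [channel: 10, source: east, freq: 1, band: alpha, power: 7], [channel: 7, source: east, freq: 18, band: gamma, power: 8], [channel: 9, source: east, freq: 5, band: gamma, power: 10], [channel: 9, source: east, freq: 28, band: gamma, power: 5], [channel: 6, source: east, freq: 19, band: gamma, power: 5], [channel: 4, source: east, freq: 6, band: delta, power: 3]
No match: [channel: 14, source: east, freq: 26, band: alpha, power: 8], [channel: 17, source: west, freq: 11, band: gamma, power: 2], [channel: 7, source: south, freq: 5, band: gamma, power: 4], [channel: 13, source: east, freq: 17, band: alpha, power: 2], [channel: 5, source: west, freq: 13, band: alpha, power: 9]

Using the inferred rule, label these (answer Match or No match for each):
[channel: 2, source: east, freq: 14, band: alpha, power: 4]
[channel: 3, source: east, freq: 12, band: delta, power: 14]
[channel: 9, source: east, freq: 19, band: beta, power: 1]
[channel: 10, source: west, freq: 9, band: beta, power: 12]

Rule: source is east AND channel ≤ 10. This holds for each 'Match' example and fails for each 'No match' one.
[channel: 2, source: east, freq: 14, band: alpha, power: 4]: source is east, channel = 2, matches → Match. [channel: 3, source: east, freq: 12, band: delta, power: 14]: source is east, channel = 3, matches → Match. [channel: 9, source: east, freq: 19, band: beta, power: 1]: source is east, channel = 9, matches → Match. [channel: 10, source: west, freq: 9, band: beta, power: 12]: source is west, channel = 10, doesn't qualify → No match.

Match, Match, Match, No match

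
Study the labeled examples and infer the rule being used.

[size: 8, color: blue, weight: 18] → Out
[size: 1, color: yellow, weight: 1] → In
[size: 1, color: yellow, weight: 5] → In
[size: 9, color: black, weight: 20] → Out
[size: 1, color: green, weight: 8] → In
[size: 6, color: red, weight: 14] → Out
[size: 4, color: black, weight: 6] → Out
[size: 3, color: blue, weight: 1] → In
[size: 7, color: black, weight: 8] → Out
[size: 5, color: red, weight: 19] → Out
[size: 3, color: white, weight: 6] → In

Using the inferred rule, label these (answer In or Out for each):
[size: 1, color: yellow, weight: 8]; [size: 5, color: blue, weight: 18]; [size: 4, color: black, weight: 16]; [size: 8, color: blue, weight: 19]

The classifier is using: size ≤ 3.
[size: 1, color: yellow, weight: 8] → size = 1 → In. [size: 5, color: blue, weight: 18] → size = 5 → Out. [size: 4, color: black, weight: 16] → size = 4 → Out. [size: 8, color: blue, weight: 19] → size = 8 → Out.

In, Out, Out, Out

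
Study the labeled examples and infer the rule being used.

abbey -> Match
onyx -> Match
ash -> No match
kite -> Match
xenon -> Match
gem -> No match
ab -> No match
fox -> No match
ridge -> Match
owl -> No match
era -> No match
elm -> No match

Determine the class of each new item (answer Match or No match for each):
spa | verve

The simplest hypothesis consistent with all the labels is: length ≥ 4.
spa → length 3 → No match.
verve → length 5 → Match.

No match, Match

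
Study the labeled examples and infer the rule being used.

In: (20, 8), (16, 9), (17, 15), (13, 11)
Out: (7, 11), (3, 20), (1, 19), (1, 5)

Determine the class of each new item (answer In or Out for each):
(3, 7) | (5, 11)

Out, Out

'In' ⟺ first > second.
(3, 7) → 3 < 7 → Out.
(5, 11) → 5 < 11 → Out.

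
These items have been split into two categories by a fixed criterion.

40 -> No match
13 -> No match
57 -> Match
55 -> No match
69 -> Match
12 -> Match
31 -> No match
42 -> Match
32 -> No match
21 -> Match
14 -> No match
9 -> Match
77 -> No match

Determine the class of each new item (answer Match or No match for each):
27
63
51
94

Match, Match, Match, No match

The simplest hypothesis consistent with all the labels is: multiple of 3.
27: 27 = 3·9 — checks out, so Match. 63: 63 = 3·21 — checks out, so Match. 51: 51 = 3·17 — checks out, so Match. 94: 94 = 3·31 + 1 — fails this test, so No match.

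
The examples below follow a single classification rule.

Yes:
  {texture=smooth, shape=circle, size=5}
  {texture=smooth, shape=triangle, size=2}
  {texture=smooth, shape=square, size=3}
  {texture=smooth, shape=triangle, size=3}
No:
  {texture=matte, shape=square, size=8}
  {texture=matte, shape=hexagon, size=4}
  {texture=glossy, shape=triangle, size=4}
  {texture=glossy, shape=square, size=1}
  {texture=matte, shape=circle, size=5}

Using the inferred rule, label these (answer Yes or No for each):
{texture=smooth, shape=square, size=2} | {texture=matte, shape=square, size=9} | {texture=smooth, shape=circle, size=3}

All 'Yes' examples share one property — texture is smooth — and every 'No' example lacks it.
{texture=smooth, shape=square, size=2}: texture is smooth, passes → Yes.
{texture=matte, shape=square, size=9}: texture is matte, fails the rule → No.
{texture=smooth, shape=circle, size=3}: texture is smooth, passes → Yes.

Yes, No, Yes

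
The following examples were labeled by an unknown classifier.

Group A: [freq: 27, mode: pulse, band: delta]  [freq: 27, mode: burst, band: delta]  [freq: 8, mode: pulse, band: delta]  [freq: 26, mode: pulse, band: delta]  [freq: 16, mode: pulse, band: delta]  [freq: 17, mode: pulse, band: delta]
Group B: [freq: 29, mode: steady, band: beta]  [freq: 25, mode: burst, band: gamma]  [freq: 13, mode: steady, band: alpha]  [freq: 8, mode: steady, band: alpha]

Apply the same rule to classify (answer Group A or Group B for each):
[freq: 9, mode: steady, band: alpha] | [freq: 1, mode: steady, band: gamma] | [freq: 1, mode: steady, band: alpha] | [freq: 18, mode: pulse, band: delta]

Group B, Group B, Group B, Group A

The simplest hypothesis consistent with all the labels is: band is delta.
[freq: 9, mode: steady, band: alpha]: Group B (band is alpha). [freq: 1, mode: steady, band: gamma]: Group B (band is gamma). [freq: 1, mode: steady, band: alpha]: Group B (band is alpha). [freq: 18, mode: pulse, band: delta]: Group A (band is delta).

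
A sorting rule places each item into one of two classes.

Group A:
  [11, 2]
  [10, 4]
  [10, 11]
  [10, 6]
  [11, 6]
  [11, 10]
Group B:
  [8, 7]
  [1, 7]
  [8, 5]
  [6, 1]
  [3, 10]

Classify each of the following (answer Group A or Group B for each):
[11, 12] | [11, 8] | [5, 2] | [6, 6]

Group A, Group A, Group B, Group B

One predicate separates the groups cleanly: first ≥ 10.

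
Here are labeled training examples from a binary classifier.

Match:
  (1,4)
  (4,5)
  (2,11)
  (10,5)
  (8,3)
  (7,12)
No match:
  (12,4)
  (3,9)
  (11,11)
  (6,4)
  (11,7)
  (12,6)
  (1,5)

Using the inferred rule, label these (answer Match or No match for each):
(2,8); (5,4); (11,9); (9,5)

No match, Match, No match, No match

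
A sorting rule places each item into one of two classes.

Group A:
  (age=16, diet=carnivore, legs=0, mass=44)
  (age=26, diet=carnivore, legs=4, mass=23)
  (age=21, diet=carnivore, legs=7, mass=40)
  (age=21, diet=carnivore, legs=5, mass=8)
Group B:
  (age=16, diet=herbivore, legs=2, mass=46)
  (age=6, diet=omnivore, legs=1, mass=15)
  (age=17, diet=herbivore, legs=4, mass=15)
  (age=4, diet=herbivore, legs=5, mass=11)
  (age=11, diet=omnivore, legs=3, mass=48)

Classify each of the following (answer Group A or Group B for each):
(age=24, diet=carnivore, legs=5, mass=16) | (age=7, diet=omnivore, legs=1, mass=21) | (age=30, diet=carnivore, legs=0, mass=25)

Group A, Group B, Group A

The pattern is that an item is 'Group A' exactly when: diet is carnivore.
Group A: (age=24, diet=carnivore, legs=5, mass=16), since diet is carnivore. Group B: (age=7, diet=omnivore, legs=1, mass=21), since diet is omnivore. Group A: (age=30, diet=carnivore, legs=0, mass=25), since diet is carnivore.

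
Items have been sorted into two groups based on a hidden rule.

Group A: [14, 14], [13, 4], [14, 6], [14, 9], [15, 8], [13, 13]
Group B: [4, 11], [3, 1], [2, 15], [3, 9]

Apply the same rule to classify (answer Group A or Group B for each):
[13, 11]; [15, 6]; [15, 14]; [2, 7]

Group A, Group A, Group A, Group B

A rule that fits every label: first ≥ 6 — true of each 'Group A' example, false of each 'Group B' one.
[13, 11]: first 13, satisfies this → Group A. [15, 6]: first 15, satisfies this → Group A. [15, 14]: first 15, satisfies this → Group A. [2, 7]: first 2, does not satisfy this → Group B.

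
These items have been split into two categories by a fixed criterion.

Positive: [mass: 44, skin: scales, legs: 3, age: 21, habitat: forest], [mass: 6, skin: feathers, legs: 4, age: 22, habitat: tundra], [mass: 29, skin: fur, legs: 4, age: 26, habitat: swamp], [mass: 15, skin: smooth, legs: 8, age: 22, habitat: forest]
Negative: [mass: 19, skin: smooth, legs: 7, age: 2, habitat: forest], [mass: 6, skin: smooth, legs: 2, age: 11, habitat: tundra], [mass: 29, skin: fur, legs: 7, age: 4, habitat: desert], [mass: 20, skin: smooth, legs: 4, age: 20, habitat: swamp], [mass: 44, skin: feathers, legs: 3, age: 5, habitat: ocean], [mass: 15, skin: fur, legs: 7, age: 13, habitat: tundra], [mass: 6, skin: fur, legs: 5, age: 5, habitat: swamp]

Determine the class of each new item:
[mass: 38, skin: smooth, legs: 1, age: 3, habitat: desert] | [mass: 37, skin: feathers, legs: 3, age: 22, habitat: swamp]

Negative, Positive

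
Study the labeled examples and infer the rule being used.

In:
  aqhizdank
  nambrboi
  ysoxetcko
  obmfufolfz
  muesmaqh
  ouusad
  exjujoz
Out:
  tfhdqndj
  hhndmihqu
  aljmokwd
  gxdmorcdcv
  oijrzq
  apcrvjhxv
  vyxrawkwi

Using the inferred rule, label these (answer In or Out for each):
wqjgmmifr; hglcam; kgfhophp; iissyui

Out, Out, Out, In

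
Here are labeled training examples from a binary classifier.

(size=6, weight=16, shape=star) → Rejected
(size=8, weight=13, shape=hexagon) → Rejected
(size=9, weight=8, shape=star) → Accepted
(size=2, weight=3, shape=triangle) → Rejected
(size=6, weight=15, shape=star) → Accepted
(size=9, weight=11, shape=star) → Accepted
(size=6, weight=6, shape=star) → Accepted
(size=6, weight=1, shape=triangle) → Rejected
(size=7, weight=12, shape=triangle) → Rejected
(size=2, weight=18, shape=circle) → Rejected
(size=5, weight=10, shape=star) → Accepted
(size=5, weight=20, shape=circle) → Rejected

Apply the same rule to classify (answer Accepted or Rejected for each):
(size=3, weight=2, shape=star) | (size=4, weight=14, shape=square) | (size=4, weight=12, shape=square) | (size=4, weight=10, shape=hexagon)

All 'Accepted' examples share one property — shape is star AND weight ≤ 15 — and every 'Rejected' example lacks it.
(size=3, weight=2, shape=star) — shape is star, weight = 2, hence Accepted. (size=4, weight=14, shape=square) — shape is square, weight = 14, hence Rejected. (size=4, weight=12, shape=square) — shape is square, weight = 12, hence Rejected. (size=4, weight=10, shape=hexagon) — shape is hexagon, weight = 10, hence Rejected.

Accepted, Rejected, Rejected, Rejected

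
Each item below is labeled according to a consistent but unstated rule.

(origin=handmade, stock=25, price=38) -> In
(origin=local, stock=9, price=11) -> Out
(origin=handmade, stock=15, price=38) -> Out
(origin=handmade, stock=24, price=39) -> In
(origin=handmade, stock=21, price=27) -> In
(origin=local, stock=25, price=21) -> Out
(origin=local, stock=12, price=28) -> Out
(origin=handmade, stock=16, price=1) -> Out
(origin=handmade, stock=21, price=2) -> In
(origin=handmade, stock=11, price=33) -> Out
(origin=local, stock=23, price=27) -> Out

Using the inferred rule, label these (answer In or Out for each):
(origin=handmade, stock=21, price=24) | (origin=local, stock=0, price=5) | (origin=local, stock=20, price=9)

In, Out, Out

The classifier is using: origin is handmade AND stock ≥ 21.
(origin=handmade, stock=21, price=24) — origin is handmade, stock = 21, hence In. (origin=local, stock=0, price=5) — origin is local, stock = 0, hence Out. (origin=local, stock=20, price=9) — origin is local, stock = 20, hence Out.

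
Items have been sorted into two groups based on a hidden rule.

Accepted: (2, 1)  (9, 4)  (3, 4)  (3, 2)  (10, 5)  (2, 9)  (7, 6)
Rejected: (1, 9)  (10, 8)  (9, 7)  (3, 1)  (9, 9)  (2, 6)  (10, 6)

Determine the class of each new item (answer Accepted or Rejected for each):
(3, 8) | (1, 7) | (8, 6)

Accepted, Rejected, Rejected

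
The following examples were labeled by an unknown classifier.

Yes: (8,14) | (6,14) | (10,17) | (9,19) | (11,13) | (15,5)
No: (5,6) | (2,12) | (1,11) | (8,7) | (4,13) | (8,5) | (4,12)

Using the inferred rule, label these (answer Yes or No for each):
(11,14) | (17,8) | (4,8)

Yes, Yes, No

The distinguishing property — sum ≥ 20 — holds for all the 'Yes' cases and none of the 'No' cases.
(11,14) — 11+14 = 25, hence Yes. (17,8) — 17+8 = 25, hence Yes. (4,8) — 4+8 = 12, hence No.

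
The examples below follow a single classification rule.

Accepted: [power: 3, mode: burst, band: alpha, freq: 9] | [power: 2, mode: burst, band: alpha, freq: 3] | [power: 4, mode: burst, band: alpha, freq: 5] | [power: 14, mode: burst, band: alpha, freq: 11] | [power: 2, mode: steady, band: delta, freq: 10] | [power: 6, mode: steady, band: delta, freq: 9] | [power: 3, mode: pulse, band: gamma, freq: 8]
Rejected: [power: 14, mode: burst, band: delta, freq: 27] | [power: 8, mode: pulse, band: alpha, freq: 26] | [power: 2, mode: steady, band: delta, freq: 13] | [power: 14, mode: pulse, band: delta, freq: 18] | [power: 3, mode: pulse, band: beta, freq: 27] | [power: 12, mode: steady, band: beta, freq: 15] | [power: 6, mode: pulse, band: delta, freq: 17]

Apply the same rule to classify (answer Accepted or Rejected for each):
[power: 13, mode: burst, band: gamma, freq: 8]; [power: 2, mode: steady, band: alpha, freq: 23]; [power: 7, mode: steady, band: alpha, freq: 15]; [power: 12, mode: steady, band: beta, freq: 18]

Accepted, Rejected, Rejected, Rejected

The simplest hypothesis consistent with all the labels is: freq ≤ 11.
[power: 13, mode: burst, band: gamma, freq: 8]: freq = 8, matches → Accepted.
[power: 2, mode: steady, band: alpha, freq: 23]: freq = 23, fails the rule → Rejected.
[power: 7, mode: steady, band: alpha, freq: 15]: freq = 15, fails the rule → Rejected.
[power: 12, mode: steady, band: beta, freq: 18]: freq = 18, fails the rule → Rejected.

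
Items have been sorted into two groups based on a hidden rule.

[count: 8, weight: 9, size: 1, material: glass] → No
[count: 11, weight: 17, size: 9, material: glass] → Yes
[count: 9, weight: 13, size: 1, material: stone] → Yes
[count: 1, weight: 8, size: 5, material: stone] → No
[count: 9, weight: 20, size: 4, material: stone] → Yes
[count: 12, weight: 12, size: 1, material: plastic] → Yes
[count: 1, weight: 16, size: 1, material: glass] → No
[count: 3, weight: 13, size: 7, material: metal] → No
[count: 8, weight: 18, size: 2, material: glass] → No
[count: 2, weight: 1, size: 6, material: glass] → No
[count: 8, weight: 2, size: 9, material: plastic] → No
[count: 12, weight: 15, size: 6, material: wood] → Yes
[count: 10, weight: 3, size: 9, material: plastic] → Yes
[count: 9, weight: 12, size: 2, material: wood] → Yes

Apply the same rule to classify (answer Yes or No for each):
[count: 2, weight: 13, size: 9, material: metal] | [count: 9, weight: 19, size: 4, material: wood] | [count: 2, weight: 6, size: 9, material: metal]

Rule: count ≥ 9. This holds for each 'Yes' example and fails for each 'No' one.

No, Yes, No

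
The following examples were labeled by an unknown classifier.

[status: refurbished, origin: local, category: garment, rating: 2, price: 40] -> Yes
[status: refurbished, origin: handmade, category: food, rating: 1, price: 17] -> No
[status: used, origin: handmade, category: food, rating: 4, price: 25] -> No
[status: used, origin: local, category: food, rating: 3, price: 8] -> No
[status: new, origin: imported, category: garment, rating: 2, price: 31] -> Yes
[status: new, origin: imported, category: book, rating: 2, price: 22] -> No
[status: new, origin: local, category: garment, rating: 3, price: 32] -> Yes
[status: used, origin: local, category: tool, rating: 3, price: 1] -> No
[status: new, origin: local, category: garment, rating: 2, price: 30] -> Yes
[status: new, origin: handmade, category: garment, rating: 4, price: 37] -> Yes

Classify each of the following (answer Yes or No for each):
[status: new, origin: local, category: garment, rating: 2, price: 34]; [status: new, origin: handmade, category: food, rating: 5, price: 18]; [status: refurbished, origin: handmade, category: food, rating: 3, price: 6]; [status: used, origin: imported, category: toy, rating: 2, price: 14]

A rule that fits every label: category is garment — true of each 'Yes' example, false of each 'No' one.
[status: new, origin: local, category: garment, rating: 2, price: 34]: category is garment — fits, so Yes. [status: new, origin: handmade, category: food, rating: 5, price: 18]: category is food — does not pass, so No. [status: refurbished, origin: handmade, category: food, rating: 3, price: 6]: category is food — does not pass, so No. [status: used, origin: imported, category: toy, rating: 2, price: 14]: category is toy — does not pass, so No.

Yes, No, No, No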